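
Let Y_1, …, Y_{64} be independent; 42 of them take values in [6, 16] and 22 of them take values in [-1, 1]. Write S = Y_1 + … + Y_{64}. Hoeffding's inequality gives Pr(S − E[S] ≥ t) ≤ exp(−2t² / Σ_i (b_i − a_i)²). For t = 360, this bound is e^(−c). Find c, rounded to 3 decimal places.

60.448

Σ(b_i − a_i)² = 42·10² + 22·2² = 4288.
c = 2t² / 4288 = 2·360² / 4288 = 60.4478.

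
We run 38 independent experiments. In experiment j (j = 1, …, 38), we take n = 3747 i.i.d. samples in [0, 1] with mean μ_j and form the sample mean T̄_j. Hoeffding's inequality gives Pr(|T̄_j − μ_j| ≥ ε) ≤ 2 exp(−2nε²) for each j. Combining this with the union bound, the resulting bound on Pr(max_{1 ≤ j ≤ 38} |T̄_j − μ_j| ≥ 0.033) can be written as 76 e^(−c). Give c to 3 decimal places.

Union bound over the 38 events: Pr(max_{1 ≤ j ≤ 38} |T̄_j − μ_j| ≥ 0.033) ≤ 38·2·exp(−2nε²) = 76 exp(−2·3747·0.033²).
So c = 2·3747·0.033² = 8.1610.

8.161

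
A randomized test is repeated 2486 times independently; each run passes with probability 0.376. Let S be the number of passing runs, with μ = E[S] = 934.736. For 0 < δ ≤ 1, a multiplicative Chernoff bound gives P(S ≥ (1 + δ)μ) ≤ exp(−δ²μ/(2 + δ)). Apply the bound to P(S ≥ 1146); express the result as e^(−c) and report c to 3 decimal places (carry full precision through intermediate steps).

Write 1146 = (1 + δ)μ, so δ = 1146/934.736 − 1 = 0.2260146…
Then the exponent is δ²μ/(2 + δ) = (1146 − μ)² / (μ·(2 + δ)) = 21.450332.

21.450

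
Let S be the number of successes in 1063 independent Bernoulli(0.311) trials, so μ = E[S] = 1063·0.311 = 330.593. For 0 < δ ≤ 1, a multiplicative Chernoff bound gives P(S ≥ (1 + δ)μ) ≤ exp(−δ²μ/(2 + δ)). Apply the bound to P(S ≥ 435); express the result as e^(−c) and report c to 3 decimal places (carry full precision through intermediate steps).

Write 435 = (1 + δ)μ, so δ = 435/330.593 − 1 = 0.3158173…
Then the exponent is δ²μ/(2 + δ) = (435 − μ)² / (μ·(2 + δ)) = 14.238403.

14.238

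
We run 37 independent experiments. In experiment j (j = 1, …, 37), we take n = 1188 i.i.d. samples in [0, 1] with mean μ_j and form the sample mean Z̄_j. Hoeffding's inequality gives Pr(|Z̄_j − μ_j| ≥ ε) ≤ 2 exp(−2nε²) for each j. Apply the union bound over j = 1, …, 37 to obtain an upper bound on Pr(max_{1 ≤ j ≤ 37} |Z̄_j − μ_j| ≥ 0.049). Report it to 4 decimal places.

0.2464

Per-experiment Hoeffding bound: 2·exp(−2·1188·0.049²) = 2·exp(−5.70478) = 0.00666.
Union bound over 37 events: 37·0.00666 = 0.24642.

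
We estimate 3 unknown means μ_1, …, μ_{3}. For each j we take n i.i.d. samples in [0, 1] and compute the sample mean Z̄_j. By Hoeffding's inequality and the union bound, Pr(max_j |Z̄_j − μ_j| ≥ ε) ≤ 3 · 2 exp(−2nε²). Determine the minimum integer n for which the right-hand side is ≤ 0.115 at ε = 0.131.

116

Need 2·3·exp(−2nε²) ≤ 0.115, i.e. exp(−2nε²) ≤ 0.115/6.
So 2nε² ≥ ln(6/0.115) = 3.954583.
Hence n ≥ 3.954583/(2·0.131²) = 115.220.
The smallest integer n is 116.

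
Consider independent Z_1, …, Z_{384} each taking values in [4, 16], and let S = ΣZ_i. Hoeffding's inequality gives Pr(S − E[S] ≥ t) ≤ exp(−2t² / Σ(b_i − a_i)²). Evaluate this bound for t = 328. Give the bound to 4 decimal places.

Σ(b_i − a_i)² = 384·(12)² = 55296.
Exponent = 2·328²/55296 = 3.8912.
Bound = exp(−3.8912) = 0.02042.

0.0204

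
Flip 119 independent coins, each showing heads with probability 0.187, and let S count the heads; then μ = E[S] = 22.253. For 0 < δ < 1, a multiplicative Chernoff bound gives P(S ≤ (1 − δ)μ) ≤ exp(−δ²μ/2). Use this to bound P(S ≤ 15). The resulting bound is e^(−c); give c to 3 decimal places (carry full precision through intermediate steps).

Write 15 = (1 − δ)μ, so δ = 1 − 15/22.253 = 0.3259336…
Then the exponent is δ²μ/2 = (μ − 15)²/(2μ) = 1.181998.

1.182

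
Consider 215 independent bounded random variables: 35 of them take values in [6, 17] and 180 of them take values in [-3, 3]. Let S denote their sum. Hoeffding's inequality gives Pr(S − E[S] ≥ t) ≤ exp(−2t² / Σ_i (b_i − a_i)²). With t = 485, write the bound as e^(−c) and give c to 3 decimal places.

Σ(b_i − a_i)² = 35·11² + 180·6² = 10715.
c = 2t² / 10715 = 2·485² / 10715 = 43.9057.

43.906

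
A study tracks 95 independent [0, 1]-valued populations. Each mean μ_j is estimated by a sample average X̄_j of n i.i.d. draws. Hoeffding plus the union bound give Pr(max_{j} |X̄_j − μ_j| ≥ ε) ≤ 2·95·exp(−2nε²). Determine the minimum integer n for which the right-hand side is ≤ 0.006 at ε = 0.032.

Need 2·95·exp(−2nε²) ≤ 0.006, i.e. exp(−2nε²) ≤ 0.006/190.
So 2nε² ≥ ln(190/0.006) = 10.363020.
Hence n ≥ 10.363020/(2·0.032²) = 5060.068.
The smallest integer n is 5061.

5061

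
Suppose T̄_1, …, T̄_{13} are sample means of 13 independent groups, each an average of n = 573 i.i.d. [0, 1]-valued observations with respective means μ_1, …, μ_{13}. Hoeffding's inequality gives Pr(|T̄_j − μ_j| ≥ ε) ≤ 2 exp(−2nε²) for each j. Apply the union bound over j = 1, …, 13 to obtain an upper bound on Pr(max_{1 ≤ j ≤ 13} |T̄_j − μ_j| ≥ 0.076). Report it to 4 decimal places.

Per-experiment Hoeffding bound: 2·exp(−2·573·0.076²) = 2·exp(−6.61930) = 0.0026687.
Union bound over 13 events: 13·0.0026687 = 0.03469.

0.0347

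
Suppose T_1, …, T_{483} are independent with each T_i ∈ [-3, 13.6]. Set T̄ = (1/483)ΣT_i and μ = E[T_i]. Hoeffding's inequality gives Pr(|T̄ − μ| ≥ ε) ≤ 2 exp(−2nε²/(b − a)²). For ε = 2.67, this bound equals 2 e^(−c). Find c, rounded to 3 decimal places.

c = 2nε²/(b − a)² = 2·483·2.67² / 16.6² = 24.9910.

24.991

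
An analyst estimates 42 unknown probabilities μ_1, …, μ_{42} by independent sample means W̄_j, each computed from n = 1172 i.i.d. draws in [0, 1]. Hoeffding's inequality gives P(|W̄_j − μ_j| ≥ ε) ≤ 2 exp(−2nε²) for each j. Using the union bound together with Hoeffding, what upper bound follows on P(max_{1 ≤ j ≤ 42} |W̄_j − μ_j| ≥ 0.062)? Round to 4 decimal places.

Per-experiment Hoeffding bound: 2·exp(−2·1172·0.062²) = 2·exp(−9.01034) = 0.00024428.
Union bound over 42 events: 42·0.00024428 = 0.01026.

0.0103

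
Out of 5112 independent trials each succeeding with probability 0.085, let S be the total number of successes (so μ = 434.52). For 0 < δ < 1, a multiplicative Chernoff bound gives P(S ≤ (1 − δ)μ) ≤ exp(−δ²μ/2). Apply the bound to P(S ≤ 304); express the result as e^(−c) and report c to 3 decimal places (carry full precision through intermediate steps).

Write 304 = (1 − δ)μ, so δ = 1 − 304/434.52 = 0.3003774…
Then the exponent is δ²μ/2 = (μ − 304)²/(2μ) = 19.602631.

19.603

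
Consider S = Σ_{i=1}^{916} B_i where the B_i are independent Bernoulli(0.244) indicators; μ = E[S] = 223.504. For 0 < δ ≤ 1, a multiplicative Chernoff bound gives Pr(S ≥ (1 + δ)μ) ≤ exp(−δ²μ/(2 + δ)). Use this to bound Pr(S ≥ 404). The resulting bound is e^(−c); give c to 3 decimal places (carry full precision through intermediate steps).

51.918

Write 404 = (1 + δ)μ, so δ = 404/223.504 − 1 = 0.8075739…
Then the exponent is δ²μ/(2 + δ) = (404 − μ)² / (μ·(2 + δ)) = 51.918085.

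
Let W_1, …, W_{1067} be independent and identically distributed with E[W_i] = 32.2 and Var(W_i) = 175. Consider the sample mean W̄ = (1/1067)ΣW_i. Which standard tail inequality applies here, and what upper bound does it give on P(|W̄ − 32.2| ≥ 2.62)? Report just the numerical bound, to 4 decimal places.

0.0239

With mean and variance of each term known, Chebyshev's inequality bounds the deviation of the sum (or sample mean).
Var(W̄) = Var(W_i)/n = 175/1067 = 0.16401.
Chebyshev: P(|W̄ − 32.2| ≥ 2.62) ≤ Var(W̄)/(2.62)² = 175/(1067·2.62²) = 0.0239.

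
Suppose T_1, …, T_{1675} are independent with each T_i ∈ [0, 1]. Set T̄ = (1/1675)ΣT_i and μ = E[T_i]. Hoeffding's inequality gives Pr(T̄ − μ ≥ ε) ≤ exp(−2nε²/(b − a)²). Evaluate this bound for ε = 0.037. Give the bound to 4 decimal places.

0.0102

Exponent: 2nε²/(b − a)² = 2·1675·0.037² / 1² = 4.58615.
Bound = exp(−4.58615) = 0.01019.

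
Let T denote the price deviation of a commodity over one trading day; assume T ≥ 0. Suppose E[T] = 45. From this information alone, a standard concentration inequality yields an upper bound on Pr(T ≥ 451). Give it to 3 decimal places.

0.100

Only the mean of a non-negative variable is known, so Markov's inequality is the applicable tail bound.
Markov's inequality: for a non-negative random variable, Pr(T ≥ a) ≤ E[T]/a.
Here E[T] = 45 and a = 451, so the bound is 45/451 = 0.0998.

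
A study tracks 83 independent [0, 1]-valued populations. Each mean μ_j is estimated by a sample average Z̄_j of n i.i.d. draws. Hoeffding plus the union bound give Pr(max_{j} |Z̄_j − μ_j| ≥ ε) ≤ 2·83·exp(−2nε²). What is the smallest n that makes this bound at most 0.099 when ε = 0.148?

Need 2·83·exp(−2nε²) ≤ 0.099, i.e. exp(−2nε²) ≤ 0.099/166.
So 2nε² ≥ ln(166/0.099) = 7.424623.
Hence n ≥ 7.424623/(2·0.148²) = 169.481.
The smallest integer n is 170.

170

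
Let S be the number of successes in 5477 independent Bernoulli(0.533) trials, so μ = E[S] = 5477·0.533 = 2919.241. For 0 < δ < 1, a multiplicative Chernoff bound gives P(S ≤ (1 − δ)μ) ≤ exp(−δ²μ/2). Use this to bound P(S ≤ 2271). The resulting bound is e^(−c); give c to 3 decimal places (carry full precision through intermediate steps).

Write 2271 = (1 − δ)μ, so δ = 1 − 2271/2919.241 = 0.2220581…
Then the exponent is δ²μ/2 = (μ − 2271)²/(2μ) = 71.973570.

71.974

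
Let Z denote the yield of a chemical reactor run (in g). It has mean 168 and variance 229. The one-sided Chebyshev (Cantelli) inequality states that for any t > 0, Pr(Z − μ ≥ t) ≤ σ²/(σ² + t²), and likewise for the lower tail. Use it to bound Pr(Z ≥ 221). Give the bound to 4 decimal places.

0.0754

Here σ² = 229 and t = 53, so σ² + t² = 3038.
Cantelli's bound: 229/3038 = 0.0754.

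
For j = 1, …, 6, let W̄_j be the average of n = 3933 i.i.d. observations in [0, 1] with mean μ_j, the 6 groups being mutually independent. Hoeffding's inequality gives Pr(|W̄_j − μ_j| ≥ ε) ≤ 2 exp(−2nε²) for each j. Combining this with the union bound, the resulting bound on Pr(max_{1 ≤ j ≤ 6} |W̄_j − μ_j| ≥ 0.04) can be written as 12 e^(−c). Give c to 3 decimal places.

Union bound over the 6 events: Pr(max_{1 ≤ j ≤ 6} |W̄_j − μ_j| ≥ 0.04) ≤ 6·2·exp(−2nε²) = 12 exp(−2·3933·0.04²).
So c = 2·3933·0.04² = 12.5856.

12.586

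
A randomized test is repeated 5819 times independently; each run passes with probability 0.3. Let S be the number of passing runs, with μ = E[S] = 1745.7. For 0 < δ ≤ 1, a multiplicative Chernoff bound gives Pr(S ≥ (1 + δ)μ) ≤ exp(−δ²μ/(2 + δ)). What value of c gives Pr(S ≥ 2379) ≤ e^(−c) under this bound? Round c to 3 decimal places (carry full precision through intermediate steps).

Write 2379 = (1 + δ)μ, so δ = 2379/1745.7 − 1 = 0.3627771…
Then the exponent is δ²μ/(2 + δ) = (2379 − μ)² / (μ·(2 + δ)) = 97.235894.

97.236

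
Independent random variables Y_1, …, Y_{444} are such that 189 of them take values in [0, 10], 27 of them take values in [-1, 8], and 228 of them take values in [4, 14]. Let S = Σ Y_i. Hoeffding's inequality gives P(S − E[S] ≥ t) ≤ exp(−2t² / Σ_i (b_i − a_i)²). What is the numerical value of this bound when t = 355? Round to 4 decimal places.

0.0032

Σ(b_i − a_i)² = 189·10² + 27·9² + 228·10² = 43887.
Exponent = 2·355² / 43887 = 5.74316.
Bound = exp(−5.74316) = 0.00320.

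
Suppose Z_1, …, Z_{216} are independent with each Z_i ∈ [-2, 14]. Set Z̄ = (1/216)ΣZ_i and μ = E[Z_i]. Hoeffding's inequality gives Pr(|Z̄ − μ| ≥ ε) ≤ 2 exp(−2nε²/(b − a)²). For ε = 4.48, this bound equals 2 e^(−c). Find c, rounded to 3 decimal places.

33.869

c = 2nε²/(b − a)² = 2·216·4.48² / 16² = 33.8688.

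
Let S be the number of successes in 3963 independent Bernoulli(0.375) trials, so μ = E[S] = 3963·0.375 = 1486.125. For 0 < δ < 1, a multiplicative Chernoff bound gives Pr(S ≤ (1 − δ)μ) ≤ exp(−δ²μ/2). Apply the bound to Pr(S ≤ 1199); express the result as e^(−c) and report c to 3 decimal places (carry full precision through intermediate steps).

Write 1199 = (1 − δ)μ, so δ = 1 − 1199/1486.125 = 0.1932038…
Then the exponent is δ²μ/2 = (μ − 1199)²/(2μ) = 27.736821.

27.737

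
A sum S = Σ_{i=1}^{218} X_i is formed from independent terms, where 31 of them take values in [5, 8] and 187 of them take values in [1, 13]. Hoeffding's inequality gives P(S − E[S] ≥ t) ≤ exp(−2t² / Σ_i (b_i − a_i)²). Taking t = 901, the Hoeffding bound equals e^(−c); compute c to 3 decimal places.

Σ(b_i − a_i)² = 31·3² + 187·12² = 27207.
c = 2t² / 27207 = 2·901² / 27207 = 59.6759.

59.676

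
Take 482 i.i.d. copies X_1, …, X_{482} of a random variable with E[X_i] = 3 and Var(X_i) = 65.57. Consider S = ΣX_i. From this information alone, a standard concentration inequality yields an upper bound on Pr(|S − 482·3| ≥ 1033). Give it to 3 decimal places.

0.030

With mean and variance of each term known, Chebyshev's inequality bounds the deviation of the sum (or sample mean).
Var(S) = n·Var(X_i) = 482·65.57 = 31604.74.
Chebyshev: Pr(|S − 482·3| ≥ 1033) ≤ Var(S)/1033² = 31604.74/1067089 = 0.0296.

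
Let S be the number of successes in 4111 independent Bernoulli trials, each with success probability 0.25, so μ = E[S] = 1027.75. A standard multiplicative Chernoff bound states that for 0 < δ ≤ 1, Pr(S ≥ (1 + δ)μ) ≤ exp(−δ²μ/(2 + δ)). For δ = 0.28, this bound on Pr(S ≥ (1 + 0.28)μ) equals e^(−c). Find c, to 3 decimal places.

c = δ²μ/(2 + δ) = 0.28²·1027.75/(2 + 0.28) = 35.3402.

35.340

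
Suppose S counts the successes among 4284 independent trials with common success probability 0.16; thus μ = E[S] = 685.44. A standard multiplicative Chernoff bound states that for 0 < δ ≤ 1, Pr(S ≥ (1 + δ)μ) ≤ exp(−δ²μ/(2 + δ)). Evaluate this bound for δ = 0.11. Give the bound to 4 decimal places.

Exponent = δ²μ/(2 + δ) = 0.11²·685.44/2.11 = 3.9307.
Bound = exp(−3.9307) = 0.01963.

0.0196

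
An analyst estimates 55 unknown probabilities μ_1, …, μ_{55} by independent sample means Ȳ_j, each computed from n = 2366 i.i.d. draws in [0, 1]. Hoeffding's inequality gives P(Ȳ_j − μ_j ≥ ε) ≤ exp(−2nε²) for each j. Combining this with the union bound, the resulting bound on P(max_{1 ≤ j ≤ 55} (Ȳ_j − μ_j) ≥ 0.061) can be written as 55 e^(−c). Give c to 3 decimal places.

Union bound over the 55 events: P(max_{1 ≤ j ≤ 55} (Ȳ_j − μ_j) ≥ 0.061) ≤ 55·exp(−2nε²) = 55 exp(−2·2366·0.061²).
So c = 2·2366·0.061² = 17.6078.

17.608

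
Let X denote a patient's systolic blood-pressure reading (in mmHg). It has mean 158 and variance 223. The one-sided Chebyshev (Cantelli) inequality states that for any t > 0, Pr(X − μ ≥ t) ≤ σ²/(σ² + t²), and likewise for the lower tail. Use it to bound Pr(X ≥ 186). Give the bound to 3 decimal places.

0.221

Here σ² = 223 and t = 28, so σ² + t² = 1007.
Cantelli's bound: 223/1007 = 0.2214.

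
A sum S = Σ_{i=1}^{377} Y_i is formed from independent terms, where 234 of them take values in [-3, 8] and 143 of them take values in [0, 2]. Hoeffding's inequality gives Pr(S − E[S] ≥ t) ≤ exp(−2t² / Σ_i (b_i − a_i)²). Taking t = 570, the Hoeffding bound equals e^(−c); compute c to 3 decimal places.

22.495

Σ(b_i − a_i)² = 234·11² + 143·2² = 28886.
c = 2t² / 28886 = 2·570² / 28886 = 22.4953.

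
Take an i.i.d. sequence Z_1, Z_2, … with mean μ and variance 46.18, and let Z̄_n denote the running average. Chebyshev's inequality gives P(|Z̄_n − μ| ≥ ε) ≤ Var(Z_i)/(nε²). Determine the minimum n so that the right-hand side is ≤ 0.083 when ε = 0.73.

1045

Require 46.18/(n·0.73²) ≤ 0.083, i.e. n ≥ 46.18/(0.083·0.73²) = 1044.071.
The smallest integer n is 1045.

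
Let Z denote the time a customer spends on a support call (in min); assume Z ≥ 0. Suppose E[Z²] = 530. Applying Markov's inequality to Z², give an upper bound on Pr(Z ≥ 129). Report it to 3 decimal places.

Since Z ≥ 0, the event {Z ≥ 129} is the same as {Z² ≥ 16641}.
Markov's inequality applied to Z² gives Pr(Z² ≥ 16641) ≤ E[Z²]/16641 = 530/16641 = 0.0318.

0.032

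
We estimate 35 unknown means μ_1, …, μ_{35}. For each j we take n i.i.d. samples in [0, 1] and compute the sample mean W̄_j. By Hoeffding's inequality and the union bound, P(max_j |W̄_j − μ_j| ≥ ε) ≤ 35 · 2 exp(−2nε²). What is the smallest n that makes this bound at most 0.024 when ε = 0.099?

Need 2·35·exp(−2nε²) ≤ 0.024, i.e. exp(−2nε²) ≤ 0.024/70.
So 2nε² ≥ ln(70/0.024) = 7.978197.
Hence n ≥ 7.978197/(2·0.099²) = 407.009.
The smallest integer n is 408.

408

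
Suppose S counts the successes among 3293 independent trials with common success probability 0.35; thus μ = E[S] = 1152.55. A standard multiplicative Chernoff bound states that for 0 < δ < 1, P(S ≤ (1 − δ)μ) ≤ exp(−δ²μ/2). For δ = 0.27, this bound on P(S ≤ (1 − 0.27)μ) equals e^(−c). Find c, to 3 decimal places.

c = δ²μ/2 = 0.27²·1152.55/2 = 42.0104.

42.010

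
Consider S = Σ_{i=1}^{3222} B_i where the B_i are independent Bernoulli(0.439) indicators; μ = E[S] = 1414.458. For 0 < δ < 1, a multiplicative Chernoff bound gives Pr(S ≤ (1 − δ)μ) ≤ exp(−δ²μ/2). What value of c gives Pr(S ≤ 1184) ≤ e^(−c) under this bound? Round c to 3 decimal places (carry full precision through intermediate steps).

18.774

Write 1184 = (1 − δ)μ, so δ = 1 − 1184/1414.458 = 0.1629303…
Then the exponent is δ²μ/2 = (μ − 1184)²/(2μ) = 18.774290.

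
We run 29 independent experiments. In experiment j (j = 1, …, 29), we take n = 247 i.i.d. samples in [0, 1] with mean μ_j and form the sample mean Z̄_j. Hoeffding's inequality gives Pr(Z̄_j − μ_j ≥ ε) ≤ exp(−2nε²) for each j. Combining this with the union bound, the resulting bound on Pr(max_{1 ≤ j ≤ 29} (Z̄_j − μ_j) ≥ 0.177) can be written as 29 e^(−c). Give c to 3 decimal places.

15.477

Union bound over the 29 events: Pr(max_{1 ≤ j ≤ 29} (Z̄_j − μ_j) ≥ 0.177) ≤ 29·exp(−2nε²) = 29 exp(−2·247·0.177²).
So c = 2·247·0.177² = 15.4765.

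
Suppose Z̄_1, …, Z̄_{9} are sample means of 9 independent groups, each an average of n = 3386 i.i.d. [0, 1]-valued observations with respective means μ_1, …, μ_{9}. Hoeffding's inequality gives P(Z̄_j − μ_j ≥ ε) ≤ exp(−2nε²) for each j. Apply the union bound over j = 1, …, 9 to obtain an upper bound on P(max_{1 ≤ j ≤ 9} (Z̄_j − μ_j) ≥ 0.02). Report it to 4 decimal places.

Per-experiment Hoeffding bound: exp(−2·3386·0.02²) = exp(−2.70880) = 0.066617.
Union bound over 9 events: 9·0.066617 = 0.59955.

0.5996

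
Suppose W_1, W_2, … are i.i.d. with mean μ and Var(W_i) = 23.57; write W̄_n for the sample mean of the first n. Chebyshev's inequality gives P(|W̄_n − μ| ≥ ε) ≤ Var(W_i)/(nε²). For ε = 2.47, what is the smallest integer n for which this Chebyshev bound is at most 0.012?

322

Require 23.57/(n·2.47²) ≤ 0.012, i.e. n ≥ 23.57/(0.012·2.47²) = 321.947.
The smallest integer n is 322.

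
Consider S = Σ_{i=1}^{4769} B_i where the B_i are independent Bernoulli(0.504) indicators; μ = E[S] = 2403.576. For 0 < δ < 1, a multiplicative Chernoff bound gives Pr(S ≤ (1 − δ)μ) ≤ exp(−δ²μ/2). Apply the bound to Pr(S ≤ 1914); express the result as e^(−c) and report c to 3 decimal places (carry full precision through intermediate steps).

49.860

Write 1914 = (1 − δ)μ, so δ = 1 − 1914/2403.576 = 0.2036865…
Then the exponent is δ²μ/2 = (μ − 1914)²/(2μ) = 49.860013.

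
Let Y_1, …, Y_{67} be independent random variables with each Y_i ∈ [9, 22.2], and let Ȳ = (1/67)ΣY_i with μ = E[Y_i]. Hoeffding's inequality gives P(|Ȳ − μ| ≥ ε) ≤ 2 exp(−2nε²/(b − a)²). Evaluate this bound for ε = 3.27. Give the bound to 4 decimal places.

Exponent: 2nε²/(b − a)² = 2·67·3.27² / 13.2² = 8.22342.
Bound = 2·exp(−8.22342) = 0.00054.

0.0005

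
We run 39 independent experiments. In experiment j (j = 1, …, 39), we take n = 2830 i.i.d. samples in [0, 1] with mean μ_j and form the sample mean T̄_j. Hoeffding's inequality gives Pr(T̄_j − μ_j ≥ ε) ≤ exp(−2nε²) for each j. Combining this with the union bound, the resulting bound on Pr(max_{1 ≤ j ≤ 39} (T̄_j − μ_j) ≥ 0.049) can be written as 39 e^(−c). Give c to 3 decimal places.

13.590

Union bound over the 39 events: Pr(max_{1 ≤ j ≤ 39} (T̄_j − μ_j) ≥ 0.049) ≤ 39·exp(−2nε²) = 39 exp(−2·2830·0.049²).
So c = 2·2830·0.049² = 13.5897.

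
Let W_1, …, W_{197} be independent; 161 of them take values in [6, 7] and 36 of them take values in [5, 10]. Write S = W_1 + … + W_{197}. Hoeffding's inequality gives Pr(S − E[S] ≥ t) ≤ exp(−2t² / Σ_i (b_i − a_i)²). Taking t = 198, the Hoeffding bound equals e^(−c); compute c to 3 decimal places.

Σ(b_i − a_i)² = 161·1² + 36·5² = 1061.
c = 2t² / 1061 = 2·198² / 1061 = 73.9001.

73.900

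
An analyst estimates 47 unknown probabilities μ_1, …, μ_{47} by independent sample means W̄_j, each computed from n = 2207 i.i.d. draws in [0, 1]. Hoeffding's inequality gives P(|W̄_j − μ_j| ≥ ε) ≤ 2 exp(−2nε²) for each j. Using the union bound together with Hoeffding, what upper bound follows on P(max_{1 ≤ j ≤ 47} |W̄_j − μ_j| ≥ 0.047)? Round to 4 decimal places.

0.0055

Per-experiment Hoeffding bound: 2·exp(−2·2207·0.047²) = 2·exp(−9.75053) = 0.00011653.
Union bound over 47 events: 47·0.00011653 = 0.00548.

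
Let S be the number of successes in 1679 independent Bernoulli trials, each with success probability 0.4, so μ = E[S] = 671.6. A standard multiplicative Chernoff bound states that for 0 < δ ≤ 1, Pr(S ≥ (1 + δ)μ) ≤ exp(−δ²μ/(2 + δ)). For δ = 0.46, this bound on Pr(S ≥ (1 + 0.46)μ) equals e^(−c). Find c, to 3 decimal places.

57.769

c = δ²μ/(2 + δ) = 0.46²·671.6/(2 + 0.46) = 57.7685.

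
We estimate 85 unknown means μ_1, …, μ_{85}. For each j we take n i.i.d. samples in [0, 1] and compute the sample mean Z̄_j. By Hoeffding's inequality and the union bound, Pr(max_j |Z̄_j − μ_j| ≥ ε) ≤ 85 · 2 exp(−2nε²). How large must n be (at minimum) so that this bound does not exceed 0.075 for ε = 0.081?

Need 2·85·exp(−2nε²) ≤ 0.075, i.e. exp(−2nε²) ≤ 0.075/170.
So 2nε² ≥ ln(170/0.075) = 7.726066.
Hence n ≥ 7.726066/(2·0.081²) = 588.787.
The smallest integer n is 589.

589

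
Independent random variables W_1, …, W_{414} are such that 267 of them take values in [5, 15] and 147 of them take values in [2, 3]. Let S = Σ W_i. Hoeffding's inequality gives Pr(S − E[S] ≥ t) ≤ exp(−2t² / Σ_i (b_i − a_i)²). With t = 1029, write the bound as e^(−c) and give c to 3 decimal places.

Σ(b_i − a_i)² = 267·10² + 147·1² = 26847.
c = 2t² / 26847 = 2·1029² / 26847 = 78.8797.

78.880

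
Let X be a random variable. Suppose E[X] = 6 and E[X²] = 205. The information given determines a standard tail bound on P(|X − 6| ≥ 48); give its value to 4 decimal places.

0.0734

The first two moments determine the variance, so Chebyshev's inequality is the sharpest standard bound available.
Var(X) = E[X²] − (E[X])² = 205 − 36 = 169.
Chebyshev's inequality: P(|X − μ| ≥ t) ≤ Var(X)/t² = 169/2304 = 0.0734.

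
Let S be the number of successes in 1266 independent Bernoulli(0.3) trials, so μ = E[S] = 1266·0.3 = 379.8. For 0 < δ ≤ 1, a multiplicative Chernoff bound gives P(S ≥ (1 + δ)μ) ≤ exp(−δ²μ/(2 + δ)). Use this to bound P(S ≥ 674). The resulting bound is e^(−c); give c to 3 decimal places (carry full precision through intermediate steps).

Write 674 = (1 + δ)μ, so δ = 674/379.8 − 1 = 0.7746182…
Then the exponent is δ²μ/(2 + δ) = (674 − μ)² / (μ·(2 + δ)) = 82.134788.

82.135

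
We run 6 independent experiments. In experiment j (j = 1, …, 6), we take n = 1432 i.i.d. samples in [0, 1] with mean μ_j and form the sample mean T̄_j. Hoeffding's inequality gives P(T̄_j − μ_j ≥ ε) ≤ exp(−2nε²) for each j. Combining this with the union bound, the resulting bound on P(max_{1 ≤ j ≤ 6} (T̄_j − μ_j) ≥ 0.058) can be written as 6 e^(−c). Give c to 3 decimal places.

9.634

Union bound over the 6 events: P(max_{1 ≤ j ≤ 6} (T̄_j − μ_j) ≥ 0.058) ≤ 6·exp(−2nε²) = 6 exp(−2·1432·0.058²).
So c = 2·1432·0.058² = 9.6345.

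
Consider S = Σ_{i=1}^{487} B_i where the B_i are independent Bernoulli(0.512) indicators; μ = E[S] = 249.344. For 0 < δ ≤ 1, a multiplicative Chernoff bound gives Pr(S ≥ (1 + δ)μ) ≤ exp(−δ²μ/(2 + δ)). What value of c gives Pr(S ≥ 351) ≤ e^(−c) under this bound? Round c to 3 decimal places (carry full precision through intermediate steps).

Write 351 = (1 + δ)μ, so δ = 351/249.344 − 1 = 0.4076938…
Then the exponent is δ²μ/(2 + δ) = (351 − μ)² / (μ·(2 + δ)) = 17.213368.

17.213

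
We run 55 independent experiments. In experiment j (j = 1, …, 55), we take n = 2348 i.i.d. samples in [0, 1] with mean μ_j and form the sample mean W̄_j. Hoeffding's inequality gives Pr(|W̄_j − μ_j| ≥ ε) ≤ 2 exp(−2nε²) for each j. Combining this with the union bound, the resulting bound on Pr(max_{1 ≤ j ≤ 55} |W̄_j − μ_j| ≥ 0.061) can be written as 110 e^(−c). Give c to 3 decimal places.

Union bound over the 55 events: Pr(max_{1 ≤ j ≤ 55} |W̄_j − μ_j| ≥ 0.061) ≤ 55·2·exp(−2nε²) = 110 exp(−2·2348·0.061²).
So c = 2·2348·0.061² = 17.4738.

17.474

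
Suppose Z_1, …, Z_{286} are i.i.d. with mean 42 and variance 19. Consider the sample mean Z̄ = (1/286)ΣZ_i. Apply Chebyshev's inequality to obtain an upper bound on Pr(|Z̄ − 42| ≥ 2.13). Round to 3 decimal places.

0.015

Var(Z̄) = Var(Z_i)/n = 19/286 = 0.066434.
Chebyshev: Pr(|Z̄ − 42| ≥ 2.13) ≤ Var(Z̄)/(2.13)² = 19/(286·2.13²) = 0.0146.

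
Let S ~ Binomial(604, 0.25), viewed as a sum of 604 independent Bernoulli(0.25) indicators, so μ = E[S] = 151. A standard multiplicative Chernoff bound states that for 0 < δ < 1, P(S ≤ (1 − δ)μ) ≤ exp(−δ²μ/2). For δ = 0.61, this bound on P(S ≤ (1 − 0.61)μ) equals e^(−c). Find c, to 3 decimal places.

28.094

c = δ²μ/2 = 0.61²·151/2 = 28.0936.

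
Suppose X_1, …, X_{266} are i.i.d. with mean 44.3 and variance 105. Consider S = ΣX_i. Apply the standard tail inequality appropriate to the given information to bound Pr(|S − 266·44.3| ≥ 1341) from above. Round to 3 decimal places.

0.016

With mean and variance of each term known, Chebyshev's inequality bounds the deviation of the sum (or sample mean).
Var(S) = n·Var(X_i) = 266·105 = 27930.
Chebyshev: Pr(|S − 266·44.3| ≥ 1341) ≤ Var(S)/1341² = 27930/1798281 = 0.0155.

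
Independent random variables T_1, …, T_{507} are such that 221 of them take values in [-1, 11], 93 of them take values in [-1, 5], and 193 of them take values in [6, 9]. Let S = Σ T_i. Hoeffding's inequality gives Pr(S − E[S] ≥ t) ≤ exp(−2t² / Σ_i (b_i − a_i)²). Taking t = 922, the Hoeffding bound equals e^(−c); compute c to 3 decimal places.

Σ(b_i − a_i)² = 221·12² + 93·6² + 193·3² = 36909.
c = 2t² / 36909 = 2·922² / 36909 = 46.0638.

46.064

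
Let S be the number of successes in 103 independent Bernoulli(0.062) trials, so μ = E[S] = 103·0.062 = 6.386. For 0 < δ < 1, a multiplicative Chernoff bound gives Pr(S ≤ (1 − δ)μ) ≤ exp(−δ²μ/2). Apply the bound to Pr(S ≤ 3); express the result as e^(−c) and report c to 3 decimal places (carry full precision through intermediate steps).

Write 3 = (1 − δ)μ, so δ = 1 − 3/6.386 = 0.5302224…
Then the exponent is δ²μ/2 = (μ − 3)²/(2μ) = 0.897666.

0.898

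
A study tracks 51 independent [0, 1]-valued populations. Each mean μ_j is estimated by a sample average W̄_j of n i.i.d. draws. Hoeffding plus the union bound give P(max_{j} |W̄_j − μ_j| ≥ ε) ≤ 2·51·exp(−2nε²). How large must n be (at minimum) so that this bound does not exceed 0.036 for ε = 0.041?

2365

Need 2·51·exp(−2nε²) ≤ 0.036, i.e. exp(−2nε²) ≤ 0.036/102.
So 2nε² ≥ ln(102/0.036) = 7.949209.
Hence n ≥ 7.949209/(2·0.041²) = 2364.429.
The smallest integer n is 2365.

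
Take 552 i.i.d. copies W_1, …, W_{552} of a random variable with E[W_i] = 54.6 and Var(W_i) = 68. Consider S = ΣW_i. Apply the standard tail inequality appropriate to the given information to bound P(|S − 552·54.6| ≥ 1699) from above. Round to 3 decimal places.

0.013

With mean and variance of each term known, Chebyshev's inequality bounds the deviation of the sum (or sample mean).
Var(S) = n·Var(W_i) = 552·68 = 37536.
Chebyshev: P(|S − 552·54.6| ≥ 1699) ≤ Var(S)/1699² = 37536/2886601 = 0.0130.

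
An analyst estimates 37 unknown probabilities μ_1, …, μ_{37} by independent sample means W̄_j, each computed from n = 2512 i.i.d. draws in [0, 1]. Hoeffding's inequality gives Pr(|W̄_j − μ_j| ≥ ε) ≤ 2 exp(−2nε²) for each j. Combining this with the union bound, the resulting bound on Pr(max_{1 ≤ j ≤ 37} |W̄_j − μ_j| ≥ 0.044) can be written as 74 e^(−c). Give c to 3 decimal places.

Union bound over the 37 events: Pr(max_{1 ≤ j ≤ 37} |W̄_j − μ_j| ≥ 0.044) ≤ 37·2·exp(−2nε²) = 74 exp(−2·2512·0.044²).
So c = 2·2512·0.044² = 9.7265.

9.726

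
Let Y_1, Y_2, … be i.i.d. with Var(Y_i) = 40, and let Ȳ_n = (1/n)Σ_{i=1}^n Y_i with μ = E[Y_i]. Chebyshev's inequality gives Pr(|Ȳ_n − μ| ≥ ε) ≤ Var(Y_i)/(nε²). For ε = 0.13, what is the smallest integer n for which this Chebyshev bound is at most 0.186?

12726

Require 40/(n·0.13²) ≤ 0.186, i.e. n ≥ 40/(0.186·0.13²) = 12725.075.
The smallest integer n is 12726.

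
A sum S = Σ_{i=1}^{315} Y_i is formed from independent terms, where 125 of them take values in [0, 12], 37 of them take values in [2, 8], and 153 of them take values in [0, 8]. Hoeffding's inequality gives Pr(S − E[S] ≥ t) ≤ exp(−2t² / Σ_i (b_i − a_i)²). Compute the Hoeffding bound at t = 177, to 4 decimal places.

0.1163

Σ(b_i − a_i)² = 125·12² + 37·6² + 153·8² = 29124.
Exponent = 2·177² / 29124 = 2.15142.
Bound = exp(−2.15142) = 0.11632.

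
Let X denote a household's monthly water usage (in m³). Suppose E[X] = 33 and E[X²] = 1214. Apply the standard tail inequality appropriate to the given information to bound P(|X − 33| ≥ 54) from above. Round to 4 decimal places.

The first two moments determine the variance, so Chebyshev's inequality is the sharpest standard bound available.
Var(X) = E[X²] − (E[X])² = 1214 − 1089 = 125.
Chebyshev's inequality: P(|X − μ| ≥ t) ≤ Var(X)/t² = 125/2916 = 0.0429.

0.0429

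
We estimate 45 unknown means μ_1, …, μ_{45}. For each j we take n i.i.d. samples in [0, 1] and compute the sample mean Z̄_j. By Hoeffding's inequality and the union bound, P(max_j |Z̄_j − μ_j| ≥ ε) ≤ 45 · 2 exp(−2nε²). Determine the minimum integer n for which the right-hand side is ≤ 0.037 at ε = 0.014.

Need 2·45·exp(−2nε²) ≤ 0.037, i.e. exp(−2nε²) ≤ 0.037/90.
So 2nε² ≥ ln(90/0.037) = 7.796647.
Hence n ≥ 7.796647/(2·0.014²) = 19889.406.
The smallest integer n is 19890.

19890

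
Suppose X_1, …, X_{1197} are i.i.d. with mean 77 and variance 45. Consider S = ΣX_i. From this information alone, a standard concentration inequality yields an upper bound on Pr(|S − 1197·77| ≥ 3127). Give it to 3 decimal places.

With mean and variance of each term known, Chebyshev's inequality bounds the deviation of the sum (or sample mean).
Var(S) = n·Var(X_i) = 1197·45 = 53865.
Chebyshev: Pr(|S − 1197·77| ≥ 3127) ≤ Var(S)/3127² = 53865/9778129 = 0.0055.

0.006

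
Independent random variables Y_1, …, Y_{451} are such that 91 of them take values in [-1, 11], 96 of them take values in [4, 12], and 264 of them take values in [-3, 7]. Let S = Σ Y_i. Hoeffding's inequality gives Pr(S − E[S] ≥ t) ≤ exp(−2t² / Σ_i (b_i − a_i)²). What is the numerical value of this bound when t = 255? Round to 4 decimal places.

0.0579

Σ(b_i − a_i)² = 91·12² + 96·8² + 264·10² = 45648.
Exponent = 2·255² / 45648 = 2.84897.
Bound = exp(−2.84897) = 0.05790.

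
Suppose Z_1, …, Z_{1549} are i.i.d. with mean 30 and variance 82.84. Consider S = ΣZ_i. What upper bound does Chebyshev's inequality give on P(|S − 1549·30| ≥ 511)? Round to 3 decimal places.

Var(S) = n·Var(Z_i) = 1549·82.84 = 128319.16.
Chebyshev: P(|S − 1549·30| ≥ 511) ≤ Var(S)/511² = 128319.16/261121 = 0.4914.

0.491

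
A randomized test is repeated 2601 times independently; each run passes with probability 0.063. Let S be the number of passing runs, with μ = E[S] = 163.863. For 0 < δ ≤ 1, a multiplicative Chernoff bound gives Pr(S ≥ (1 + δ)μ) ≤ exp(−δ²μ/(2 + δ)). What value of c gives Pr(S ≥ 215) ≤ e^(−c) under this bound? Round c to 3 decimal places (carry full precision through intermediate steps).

Write 215 = (1 + δ)μ, so δ = 215/163.863 − 1 = 0.3120717…
Then the exponent is δ²μ/(2 + δ) = (215 − μ)² / (μ·(2 + δ)) = 6.902212.

6.902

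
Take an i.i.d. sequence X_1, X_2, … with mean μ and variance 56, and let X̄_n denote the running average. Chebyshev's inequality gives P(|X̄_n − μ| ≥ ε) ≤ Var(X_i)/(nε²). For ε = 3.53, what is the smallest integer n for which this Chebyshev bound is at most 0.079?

Require 56/(n·3.53²) ≤ 0.079, i.e. n ≥ 56/(0.079·3.53²) = 56.887.
The smallest integer n is 57.

57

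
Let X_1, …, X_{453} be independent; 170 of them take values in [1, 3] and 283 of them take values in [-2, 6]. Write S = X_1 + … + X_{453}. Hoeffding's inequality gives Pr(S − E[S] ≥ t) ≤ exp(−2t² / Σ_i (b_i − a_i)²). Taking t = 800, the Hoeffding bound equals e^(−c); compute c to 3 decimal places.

68.114

Σ(b_i − a_i)² = 170·2² + 283·8² = 18792.
c = 2t² / 18792 = 2·800² / 18792 = 68.1141.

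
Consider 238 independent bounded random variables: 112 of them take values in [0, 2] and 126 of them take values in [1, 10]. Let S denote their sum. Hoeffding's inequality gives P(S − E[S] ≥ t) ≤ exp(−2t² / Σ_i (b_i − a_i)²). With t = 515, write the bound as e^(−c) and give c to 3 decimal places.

49.789

Σ(b_i − a_i)² = 112·2² + 126·9² = 10654.
c = 2t² / 10654 = 2·515² / 10654 = 49.7888.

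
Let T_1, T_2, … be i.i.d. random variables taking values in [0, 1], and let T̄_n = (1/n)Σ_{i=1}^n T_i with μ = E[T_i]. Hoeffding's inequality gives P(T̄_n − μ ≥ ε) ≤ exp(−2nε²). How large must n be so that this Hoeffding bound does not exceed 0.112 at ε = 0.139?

Require exp(−2nε²) ≤ 0.112, i.e. 2nε² ≥ ln(1/0.112) = 2.189256.
So n ≥ 2.189256 / (2·0.139²) = 56.655.
The smallest integer n is 57.

57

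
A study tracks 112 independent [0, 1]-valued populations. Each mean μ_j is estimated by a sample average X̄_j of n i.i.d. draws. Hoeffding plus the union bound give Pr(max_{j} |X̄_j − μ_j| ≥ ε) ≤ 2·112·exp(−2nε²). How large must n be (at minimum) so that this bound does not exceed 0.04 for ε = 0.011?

35664

Need 2·112·exp(−2nε²) ≤ 0.04, i.e. exp(−2nε²) ≤ 0.04/224.
So 2nε² ≥ ln(224/0.04) = 8.630522.
Hence n ≥ 8.630522/(2·0.011²) = 35663.314.
The smallest integer n is 35664.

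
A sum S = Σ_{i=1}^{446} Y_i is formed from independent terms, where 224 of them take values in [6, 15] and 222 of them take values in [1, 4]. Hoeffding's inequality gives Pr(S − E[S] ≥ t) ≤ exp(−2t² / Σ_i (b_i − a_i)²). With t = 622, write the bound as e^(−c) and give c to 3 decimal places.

Σ(b_i − a_i)² = 224·9² + 222·3² = 20142.
c = 2t² / 20142 = 2·622² / 20142 = 38.4156.

38.416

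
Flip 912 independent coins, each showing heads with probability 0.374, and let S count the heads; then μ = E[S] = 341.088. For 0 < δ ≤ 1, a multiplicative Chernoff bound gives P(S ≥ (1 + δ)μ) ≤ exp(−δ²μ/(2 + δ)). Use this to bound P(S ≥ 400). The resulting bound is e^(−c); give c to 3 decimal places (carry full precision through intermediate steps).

4.683

Write 400 = (1 + δ)μ, so δ = 400/341.088 − 1 = 0.1727179…
Then the exponent is δ²μ/(2 + δ) = (400 − μ)² / (μ·(2 + δ)) = 4.683147.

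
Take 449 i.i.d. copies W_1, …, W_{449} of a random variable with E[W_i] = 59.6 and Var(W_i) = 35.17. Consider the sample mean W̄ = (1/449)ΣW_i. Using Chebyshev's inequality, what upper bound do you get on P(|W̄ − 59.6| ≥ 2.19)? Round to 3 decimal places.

Var(W̄) = Var(W_i)/n = 35.17/449 = 0.07833.
Chebyshev: P(|W̄ − 59.6| ≥ 2.19) ≤ Var(W̄)/(2.19)² = 35.17/(449·2.19²) = 0.0163.

0.016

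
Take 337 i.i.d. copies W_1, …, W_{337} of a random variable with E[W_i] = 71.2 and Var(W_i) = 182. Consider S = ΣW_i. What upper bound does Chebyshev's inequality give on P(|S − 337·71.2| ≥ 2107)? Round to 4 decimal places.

Var(S) = n·Var(W_i) = 337·182 = 61334.
Chebyshev: P(|S − 337·71.2| ≥ 2107) ≤ Var(S)/2107² = 61334/4439449 = 0.0138.

0.0138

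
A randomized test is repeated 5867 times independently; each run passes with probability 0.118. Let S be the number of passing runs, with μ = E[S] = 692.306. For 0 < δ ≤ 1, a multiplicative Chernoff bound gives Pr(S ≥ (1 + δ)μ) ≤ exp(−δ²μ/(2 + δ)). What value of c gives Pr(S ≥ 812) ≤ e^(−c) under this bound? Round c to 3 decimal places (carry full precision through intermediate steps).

9.524

Write 812 = (1 + δ)μ, so δ = 812/692.306 − 1 = 0.1728918…
Then the exponent is δ²μ/(2 + δ) = (812 − μ)² / (μ·(2 + δ)) = 9.523763.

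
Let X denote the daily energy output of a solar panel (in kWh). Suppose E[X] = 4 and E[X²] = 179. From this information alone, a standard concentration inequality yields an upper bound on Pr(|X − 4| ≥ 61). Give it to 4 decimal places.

The first two moments determine the variance, so Chebyshev's inequality is the sharpest standard bound available.
Var(X) = E[X²] − (E[X])² = 179 − 16 = 163.
Chebyshev's inequality: Pr(|X − μ| ≥ t) ≤ Var(X)/t² = 163/3721 = 0.0438.

0.0438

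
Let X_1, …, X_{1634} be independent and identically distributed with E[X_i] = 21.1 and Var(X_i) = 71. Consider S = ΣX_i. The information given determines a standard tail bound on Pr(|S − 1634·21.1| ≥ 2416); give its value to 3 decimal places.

0.020

With mean and variance of each term known, Chebyshev's inequality bounds the deviation of the sum (or sample mean).
Var(S) = n·Var(X_i) = 1634·71 = 116014.
Chebyshev: Pr(|S − 1634·21.1| ≥ 2416) ≤ Var(S)/2416² = 116014/5837056 = 0.0199.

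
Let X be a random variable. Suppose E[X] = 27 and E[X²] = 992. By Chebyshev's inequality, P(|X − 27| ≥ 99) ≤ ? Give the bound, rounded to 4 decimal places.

0.0268

Var(X) = E[X²] − (E[X])² = 992 − 729 = 263.
Chebyshev's inequality: P(|X − μ| ≥ t) ≤ Var(X)/t² = 263/9801 = 0.0268.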